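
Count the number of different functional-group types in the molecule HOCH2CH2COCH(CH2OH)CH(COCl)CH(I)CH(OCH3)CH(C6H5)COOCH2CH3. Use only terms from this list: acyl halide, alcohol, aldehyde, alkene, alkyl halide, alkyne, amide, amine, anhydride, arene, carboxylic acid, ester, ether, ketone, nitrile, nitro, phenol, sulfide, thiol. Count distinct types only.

Reading the structure from left to right:
  HOCH2: HO– on an sp³ carbon → alcohol.
  CO: –C(=O)– with carbon on both sides → ketone.
  CH(CH2OH): pendant –CH2OH on an sp³ backbone C → alcohol.
  CH(COCl): pendant –C(=O)X: carbonyl C bonded to C and halogen → acyl halide.
  CH(I): halogen on an sp³ carbon → alkyl halide.
  CH(OCH3): pendant –OCH3: C–O–C with sp³ C, no adjacent C=O → ether.
  CH(C6H5): pendant –C6H5: benzene ring → arene.
  COOCH2CH3: –C(=O)OCH2CH3: carbonyl C bonded to C and to –OEt → ester.
Distinct types present: acyl halide, alcohol, alkyl halide, arene, ester, ether, ketone.

7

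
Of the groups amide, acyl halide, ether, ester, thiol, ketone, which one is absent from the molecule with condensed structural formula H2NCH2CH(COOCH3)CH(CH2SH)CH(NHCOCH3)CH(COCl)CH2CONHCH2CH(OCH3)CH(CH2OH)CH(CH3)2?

ketone

ether: present (CH(OCH3) — pendant –OCH3: C–O–C with sp³ C, no adjacent C=O → ether).
thiol: present (CH(CH2SH) — pendant –CH2SH → thiol).
acyl halide: present (CH(COCl) — pendant –C(=O)X: carbonyl C bonded to C and halogen → acyl halide).
ester: present (CH(COOCH3) — pendant –COOCH3: carbonyl C bonded to C and –OCH3 → ester).
amide: present (CH(NHCOCH3) — pendant –NHC(=O)CH3: N bonded to a carbonyl → amide (not amine)).
ketone: absent. In CH(COOCH3), the C=O is bonded to an –O–C group, which defines an ester, not a ketone. In each of CH(NHCOCH3) and CH2CONHCH2, the C=O is bonded to nitrogen, which defines an amide, not a ketone. In CH(COCl), the C=O is bonded to a halogen, which defines an acyl halide, not a ketone.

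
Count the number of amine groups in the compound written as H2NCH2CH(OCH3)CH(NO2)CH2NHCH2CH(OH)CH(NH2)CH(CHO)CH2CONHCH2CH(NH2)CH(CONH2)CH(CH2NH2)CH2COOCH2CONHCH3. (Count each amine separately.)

5

–NH2 on an sp³ carbon with no adjacent C=O → amine.
pendant –OCH3: C–O–C with sp³ C, no adjacent C=O → ether.
–NO2 on an sp³ carbon → nitro (the N=O is not a carbonyl).
C–N–C with sp³ carbons and no adjacent C=O → amine (secondary).
–OH on an sp³ carbon → alcohol (secondary).
–NH2 on an sp³ carbon with no adjacent C=O → amine.
pendant –CHO: carbonyl C bonded to C and H → aldehyde.
–C(=O)–N– linkage → amide (the N is not an amine).
–NH2 on an sp³ carbon with no adjacent C=O → amine.
pendant –CONH2: carbonyl C bonded to C and N → amide.
pendant –CH2NH2: N on sp³ C, no adjacent C=O → amine.
–C(=O)–O–C with C on the carbonyl side → ester.
–C(=O)NHCH3: carbonyl C bonded to C and to N → amide (the N is not an amine).
Amine appears at: H2NCH2, CH2NHCH2, CH(NH2), CH(NH2), CH(CH2NH2) → 5.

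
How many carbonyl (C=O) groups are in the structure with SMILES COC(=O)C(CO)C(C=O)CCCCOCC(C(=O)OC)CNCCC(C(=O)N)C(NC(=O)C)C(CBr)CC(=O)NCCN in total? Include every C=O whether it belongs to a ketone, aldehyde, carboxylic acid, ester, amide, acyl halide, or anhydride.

CH3OOC: ester, 1 C=O (running total 1).
CH(CHO): aldehyde, 1 C=O (running total 2).
CH(COOCH3): ester, 1 C=O (running total 3).
CH(CONH2): amide, 1 C=O (running total 4).
CH(NHCOCH3): amide, 1 C=O (running total 5).
CH2CONHCH2: amide, 1 C=O (running total 6).

6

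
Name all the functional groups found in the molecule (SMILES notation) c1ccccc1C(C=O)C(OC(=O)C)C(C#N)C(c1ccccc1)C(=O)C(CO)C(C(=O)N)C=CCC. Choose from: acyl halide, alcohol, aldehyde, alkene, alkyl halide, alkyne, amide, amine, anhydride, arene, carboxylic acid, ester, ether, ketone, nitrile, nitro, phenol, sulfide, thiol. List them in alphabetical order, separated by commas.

Working along the chain:
  C6H5: C6H5– phenyl ring → arene.
  CH(CHO): pendant –CHO: carbonyl C bonded to C and H → aldehyde.
  CH(OCOCH3): pendant –OC(=O)CH3: an acyloxy group → ester.
  CH(CN): pendant –C≡N: nitrile.
  CH(C6H5): pendant –C6H5: benzene ring → arene.
  CO: –C(=O)– with carbon on both sides → ketone.
  CH(CH2OH): pendant –CH2OH on an sp³ backbone C → alcohol.
  CH(CONH2): pendant –CONH2: carbonyl C bonded to C and N → amide.
  CH=CH: C=C double bond → alkene.

alcohol, aldehyde, alkene, amide, arene, ester, ketone, nitrile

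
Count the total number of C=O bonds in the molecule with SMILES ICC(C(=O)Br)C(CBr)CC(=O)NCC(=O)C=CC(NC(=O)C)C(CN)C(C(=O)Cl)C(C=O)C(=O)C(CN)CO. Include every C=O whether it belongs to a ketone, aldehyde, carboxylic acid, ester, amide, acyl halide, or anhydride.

CH(COBr): acyl halide, 1 C=O (running total 1).
CH2CONHCH2: amide, 1 C=O (running total 2).
CO: ketone, 1 C=O (running total 3).
CH(NHCOCH3): amide, 1 C=O (running total 4).
CH(COCl): acyl halide, 1 C=O (running total 5).
CH(CHO): aldehyde, 1 C=O (running total 6).
CO: ketone, 1 C=O (running total 7).

7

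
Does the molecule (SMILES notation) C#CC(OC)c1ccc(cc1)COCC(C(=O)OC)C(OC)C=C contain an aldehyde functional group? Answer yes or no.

no

Reading the structure from left to right:
  HC≡C: C≡C triple bond → alkyne.
  CH(OCH3): pendant –OCH3: C–O–C with sp³ C, no adjacent C=O → ether.
  C6H4: para-disubstituted benzene ring → arene.
  CH2OCH2: C–O–C with sp³ carbons on both sides and no adjacent C=O → ether.
  CH(COOCH3): pendant –COOCH3: carbonyl C bonded to C and –OCH3 → ester.
  CH(OCH3): pendant –OCH3: C–O–C with sp³ C, no adjacent C=O → ether.
  CH=CH2: C=C double bond → alkene.
The groups actually present are: alkene, alkyne, arene, ester, ether.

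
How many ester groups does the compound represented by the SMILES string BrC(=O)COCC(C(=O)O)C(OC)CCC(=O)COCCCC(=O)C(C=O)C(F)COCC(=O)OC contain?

1

–C(=O)Br: carbonyl C bonded to C and to a halogen → acyl halide (not alkyl halide).
C–O–C with sp³ carbons on both sides and no adjacent C=O → ether.
pendant –COOH: carbonyl C bonded to C and –OH → carboxylic acid.
pendant –OCH3: C–O–C with sp³ C, no adjacent C=O → ether.
–C(=O)– with carbon on both sides → ketone.
C–O–C with sp³ carbons on both sides and no adjacent C=O → ether.
–C(=O)– with carbon on both sides → ketone.
pendant –CHO: carbonyl C bonded to C and H → aldehyde.
halogen on an sp³ carbon → alkyl halide.
C–O–C with sp³ carbons on both sides and no adjacent C=O → ether.
–C(=O)OCH3: carbonyl C bonded to C and to –OCH3 → ester (not ketone + ether).
Ester appears at: COOCH3 → 1.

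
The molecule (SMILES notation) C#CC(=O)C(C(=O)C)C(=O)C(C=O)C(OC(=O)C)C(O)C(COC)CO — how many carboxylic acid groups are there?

Reading the structure from left to right:
  HC≡C: C≡C triple bond → alkyne.
  CO: –C(=O)– with carbon on both sides → ketone.
  CH(COCH3): pendant –COCH3: carbonyl C bonded to two carbons → ketone.
  CO: –C(=O)– with carbon on both sides → ketone.
  CH(CHO): pendant –CHO: carbonyl C bonded to C and H → aldehyde.
  CH(OCOCH3): pendant –OC(=O)CH3: an acyloxy group → ester.
  CH(OH): –OH on an sp³ carbon → alcohol (secondary).
  CH(CH2OCH3): pendant –CH2OCH3: C–O–C linkage → ether.
  CH2OH: –OH on an sp³ carbon → alcohol.
No segment is a carboxylic acid: CH(CHO) is aldehyde, not carboxylic acid; CH(OCOCH3) is ester, not carboxylic acid; CH(OH) is alcohol, not carboxylic acid. → 0.

0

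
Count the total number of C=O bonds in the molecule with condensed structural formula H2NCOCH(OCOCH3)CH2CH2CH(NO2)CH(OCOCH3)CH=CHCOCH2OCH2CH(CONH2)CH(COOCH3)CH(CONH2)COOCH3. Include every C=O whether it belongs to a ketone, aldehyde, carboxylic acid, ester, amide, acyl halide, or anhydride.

8

H2NCO: amide, 1 C=O (running total 1).
CH(OCOCH3): ester, 1 C=O (running total 2).
CH(OCOCH3): ester, 1 C=O (running total 3).
CO: ketone, 1 C=O (running total 4).
CH(CONH2): amide, 1 C=O (running total 5).
CH(COOCH3): ester, 1 C=O (running total 6).
CH(CONH2): amide, 1 C=O (running total 7).
COOCH3: ester, 1 C=O (running total 8).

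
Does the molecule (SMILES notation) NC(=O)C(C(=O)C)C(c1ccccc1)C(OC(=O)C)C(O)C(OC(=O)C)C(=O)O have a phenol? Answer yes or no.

no

–C(=O)NH2: carbonyl C bonded to C and to N → amide (the N is not a separate amine).
pendant –COCH3: carbonyl C bonded to two carbons → ketone.
pendant –C6H5: benzene ring → arene.
pendant –OC(=O)CH3: an acyloxy group → ester.
–OH on an sp³ carbon → alcohol (secondary).
pendant –OC(=O)CH3: an acyloxy group → ester.
–COOH: carbonyl C bonded to –OH and C → carboxylic acid (the –OH is not a separate alcohol).
In CH(OH), the –OH is on an sp³ carbon, not on an aromatic ring, so it is an alcohol.
The groups actually present are: alcohol, amide, arene, carboxylic acid, ester, ketone.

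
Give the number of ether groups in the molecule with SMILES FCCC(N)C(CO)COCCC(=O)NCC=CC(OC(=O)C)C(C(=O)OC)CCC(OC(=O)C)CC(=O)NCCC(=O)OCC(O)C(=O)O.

Taking each segment in turn:
  FCH2: halogen on an sp³ carbon → alkyl halide.
  CH(NH2): –NH2 on an sp³ carbon with no adjacent C=O → amine.
  CH(CH2OH): pendant –CH2OH on an sp³ backbone C → alcohol.
  CH2OCH2: C–O–C with sp³ carbons on both sides and no adjacent C=O → ether.
  CH2CONHCH2: –C(=O)–N– linkage → amide (the N is not an amine).
  CH=CH: C=C double bond → alkene.
  CH(OCOCH3): pendant –OC(=O)CH3: an acyloxy group → ester.
  CH(COOCH3): pendant –COOCH3: carbonyl C bonded to C and –OCH3 → ester.
  CH(OCOCH3): pendant –OC(=O)CH3: an acyloxy group → ester.
  CH2CONHCH2: –C(=O)–N– linkage → amide (the N is not an amine).
  CH2COOCH2: –C(=O)–O–C with C on the carbonyl side → ester.
  CH(OH): –OH on an sp³ carbon → alcohol (secondary).
  COOH: –COOH: carbonyl C bonded to –OH and C → carboxylic acid (the –OH is not a separate alcohol).
Ether appears at: CH2OCH2 → 1.

1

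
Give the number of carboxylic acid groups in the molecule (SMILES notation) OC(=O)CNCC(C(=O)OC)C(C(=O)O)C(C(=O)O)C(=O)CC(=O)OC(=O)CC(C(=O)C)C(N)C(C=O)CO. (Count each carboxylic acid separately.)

3

–COOH: carbonyl C bonded to –OH and C → carboxylic acid (the –OH is not a separate alcohol).
C–N–C with sp³ carbons and no adjacent C=O → amine (secondary).
pendant –COOCH3: carbonyl C bonded to C and –OCH3 → ester.
pendant –COOH: carbonyl C bonded to C and –OH → carboxylic acid.
pendant –COOH: carbonyl C bonded to C and –OH → carboxylic acid.
–C(=O)– with carbon on both sides → ketone.
two acyl groups sharing one oxygen, –C(=O)–O–C(=O)– → anhydride.
pendant –COCH3: carbonyl C bonded to two carbons → ketone.
–NH2 on an sp³ carbon with no adjacent C=O → amine.
pendant –CHO: carbonyl C bonded to C and H → aldehyde.
–OH on an sp³ carbon → alcohol.
Carboxylic acid appears at: HOOC, CH(COOH), CH(COOH) → 3.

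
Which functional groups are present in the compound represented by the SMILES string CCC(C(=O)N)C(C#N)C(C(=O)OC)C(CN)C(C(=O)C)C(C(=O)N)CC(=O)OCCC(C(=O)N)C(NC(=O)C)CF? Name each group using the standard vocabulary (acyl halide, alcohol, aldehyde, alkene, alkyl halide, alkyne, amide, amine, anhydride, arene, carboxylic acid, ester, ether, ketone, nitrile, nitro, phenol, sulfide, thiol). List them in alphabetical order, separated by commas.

Reading the structure from left to right:
  CH(CONH2): pendant –CONH2: carbonyl C bonded to C and N → amide.
  CH(CN): pendant –C≡N: nitrile.
  CH(COOCH3): pendant –COOCH3: carbonyl C bonded to C and –OCH3 → ester.
  CH(CH2NH2): pendant –CH2NH2: N on sp³ C, no adjacent C=O → amine.
  CH(COCH3): pendant –COCH3: carbonyl C bonded to two carbons → ketone.
  CH(CONH2): pendant –CONH2: carbonyl C bonded to C and N → amide.
  CH2COOCH2: –C(=O)–O–C with C on the carbonyl side → ester.
  CH(CONH2): pendant –CONH2: carbonyl C bonded to C and N → amide.
  CH(NHCOCH3): pendant –NHC(=O)CH3: N bonded to a carbonyl → amide (not amine).
  CH2F: halogen on an sp³ carbon → alkyl halide.

alkyl halide, amide, amine, ester, ketone, nitrile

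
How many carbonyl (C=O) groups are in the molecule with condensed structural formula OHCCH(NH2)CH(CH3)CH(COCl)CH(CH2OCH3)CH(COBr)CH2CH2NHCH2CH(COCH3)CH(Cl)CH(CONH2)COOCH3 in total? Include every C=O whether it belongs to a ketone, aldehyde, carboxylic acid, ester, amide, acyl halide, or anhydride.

6

OHC: aldehyde, 1 C=O (running total 1).
CH(COCl): acyl halide, 1 C=O (running total 2).
CH(COBr): acyl halide, 1 C=O (running total 3).
CH(COCH3): ketone, 1 C=O (running total 4).
CH(CONH2): amide, 1 C=O (running total 5).
COOCH3: ester, 1 C=O (running total 6).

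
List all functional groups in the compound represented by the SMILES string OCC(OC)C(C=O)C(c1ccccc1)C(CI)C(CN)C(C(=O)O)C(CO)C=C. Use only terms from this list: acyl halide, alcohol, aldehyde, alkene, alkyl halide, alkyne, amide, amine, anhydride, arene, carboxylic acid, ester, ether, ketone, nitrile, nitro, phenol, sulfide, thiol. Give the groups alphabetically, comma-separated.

Working along the chain:
  HOCH2: HO– on an sp³ carbon → alcohol.
  CH(OCH3): pendant –OCH3: C–O–C with sp³ C, no adjacent C=O → ether.
  CH(CHO): pendant –CHO: carbonyl C bonded to C and H → aldehyde.
  CH(C6H5): pendant –C6H5: benzene ring → arene.
  CH(CH2I): pendant –CH2X: halogen on sp³ carbon → alkyl halide.
  CH(CH2NH2): pendant –CH2NH2: N on sp³ C, no adjacent C=O → amine.
  CH(COOH): pendant –COOH: carbonyl C bonded to C and –OH → carboxylic acid.
  CH(CH2OH): pendant –CH2OH on an sp³ backbone C → alcohol.
  CH=CH2: C=C double bond → alkene.

alcohol, aldehyde, alkene, alkyl halide, amine, arene, carboxylic acid, ether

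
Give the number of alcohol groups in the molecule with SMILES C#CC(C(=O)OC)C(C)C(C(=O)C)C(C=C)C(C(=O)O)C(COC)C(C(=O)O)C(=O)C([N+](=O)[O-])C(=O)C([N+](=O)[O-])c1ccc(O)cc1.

Working along the chain:
  HC≡C: C≡C triple bond → alkyne.
  CH(COOCH3): pendant –COOCH3: carbonyl C bonded to C and –OCH3 → ester.
  CH(COCH3): pendant –COCH3: carbonyl C bonded to two carbons → ketone.
  CH(CH=CH2): pendant –CH=CH2: C=C double bond → alkene.
  CH(COOH): pendant –COOH: carbonyl C bonded to C and –OH → carboxylic acid.
  CH(CH2OCH3): pendant –CH2OCH3: C–O–C linkage → ether.
  CH(COOH): pendant –COOH: carbonyl C bonded to C and –OH → carboxylic acid.
  CO: –C(=O)– with carbon on both sides → ketone.
  CH(NO2): –NO2 on an sp³ carbon → nitro (the N=O is not a carbonyl).
  CO: –C(=O)– with carbon on both sides → ketone.
  CH(NO2): –NO2 on an sp³ carbon → nitro (the N=O is not a carbonyl).
  C6H4OH: –OH attached directly to an aromatic ring → phenol (not alcohol); the ring itself is an arene.
No segment is a alcohol: CH(COCH3) is ketone, not alcohol; CH(COOH) is carboxylic acid, not alcohol; CH(CH2OCH3) is ether, not alcohol. → 0.

0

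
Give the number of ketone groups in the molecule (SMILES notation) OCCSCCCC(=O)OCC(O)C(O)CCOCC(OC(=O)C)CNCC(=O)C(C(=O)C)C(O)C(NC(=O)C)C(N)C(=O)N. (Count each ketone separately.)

2

Taking each segment in turn:
  HOCH2: HO– on an sp³ carbon → alcohol.
  CH2SCH2: C–S–C linkage → sulfide (thioether).
  CH2COOCH2: –C(=O)–O–C with C on the carbonyl side → ester.
  CH(OH): –OH on an sp³ carbon → alcohol (secondary).
  CH(OH): –OH on an sp³ carbon → alcohol (secondary).
  CH2OCH2: C–O–C with sp³ carbons on both sides and no adjacent C=O → ether.
  CH(OCOCH3): pendant –OC(=O)CH3: an acyloxy group → ester.
  CH2NHCH2: C–N–C with sp³ carbons and no adjacent C=O → amine (secondary).
  CO: –C(=O)– with carbon on both sides → ketone.
  CH(COCH3): pendant –COCH3: carbonyl C bonded to two carbons → ketone.
  CH(OH): –OH on an sp³ carbon → alcohol (secondary).
  CH(NHCOCH3): pendant –NHC(=O)CH3: N bonded to a carbonyl → amide (not amine).
  CH(NH2): –NH2 on an sp³ carbon with no adjacent C=O → amine.
  CONH2: –C(=O)NH2: carbonyl C bonded to C and to N → amide (the N is not a separate amine).
Ketone appears at: CO, CH(COCH3) → 2.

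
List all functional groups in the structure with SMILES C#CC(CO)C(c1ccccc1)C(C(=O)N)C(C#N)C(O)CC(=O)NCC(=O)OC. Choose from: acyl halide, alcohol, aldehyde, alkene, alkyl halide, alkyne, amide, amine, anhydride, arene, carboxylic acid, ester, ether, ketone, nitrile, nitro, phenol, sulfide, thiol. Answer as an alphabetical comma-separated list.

alcohol, alkyne, amide, arene, ester, nitrile

C≡C triple bond → alkyne.
pendant –CH2OH on an sp³ backbone C → alcohol.
pendant –C6H5: benzene ring → arene.
pendant –CONH2: carbonyl C bonded to C and N → amide.
pendant –C≡N: nitrile.
–OH on an sp³ carbon → alcohol (secondary).
–C(=O)–N– linkage → amide (the N is not an amine).
–C(=O)OCH3: carbonyl C bonded to C and to –OCH3 → ester (not ketone + ether).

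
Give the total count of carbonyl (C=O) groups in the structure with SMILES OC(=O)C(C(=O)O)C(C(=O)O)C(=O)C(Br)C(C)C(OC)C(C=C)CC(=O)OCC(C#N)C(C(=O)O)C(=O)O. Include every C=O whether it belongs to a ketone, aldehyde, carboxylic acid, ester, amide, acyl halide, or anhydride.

7

HOOC: carboxylic acid, 1 C=O (running total 1).
CH(COOH): carboxylic acid, 1 C=O (running total 2).
CH(COOH): carboxylic acid, 1 C=O (running total 3).
CO: ketone, 1 C=O (running total 4).
CH2COOCH2: ester, 1 C=O (running total 5).
CH(COOH): carboxylic acid, 1 C=O (running total 6).
COOH: carboxylic acid, 1 C=O (running total 7).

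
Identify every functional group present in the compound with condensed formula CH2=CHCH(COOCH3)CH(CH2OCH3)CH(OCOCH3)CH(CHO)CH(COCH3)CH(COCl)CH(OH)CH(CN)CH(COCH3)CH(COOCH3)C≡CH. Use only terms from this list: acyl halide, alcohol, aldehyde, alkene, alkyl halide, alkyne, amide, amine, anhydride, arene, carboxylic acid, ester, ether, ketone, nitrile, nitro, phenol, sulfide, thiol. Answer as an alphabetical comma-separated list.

acyl halide, alcohol, aldehyde, alkene, alkyne, ester, ether, ketone, nitrile

C=C double bond → alkene.
pendant –COOCH3: carbonyl C bonded to C and –OCH3 → ester.
pendant –CH2OCH3: C–O–C linkage → ether.
pendant –OC(=O)CH3: an acyloxy group → ester.
pendant –CHO: carbonyl C bonded to C and H → aldehyde.
pendant –COCH3: carbonyl C bonded to two carbons → ketone.
pendant –C(=O)X: carbonyl C bonded to C and halogen → acyl halide.
–OH on an sp³ carbon → alcohol (secondary).
pendant –C≡N: nitrile.
pendant –COCH3: carbonyl C bonded to two carbons → ketone.
pendant –COOCH3: carbonyl C bonded to C and –OCH3 → ester.
C≡C triple bond → alkyne.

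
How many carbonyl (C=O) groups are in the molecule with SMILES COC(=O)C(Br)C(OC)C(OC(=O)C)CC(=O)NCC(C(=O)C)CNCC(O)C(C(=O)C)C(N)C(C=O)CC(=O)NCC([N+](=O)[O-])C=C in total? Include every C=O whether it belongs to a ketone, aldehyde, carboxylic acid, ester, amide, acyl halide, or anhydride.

CH3OOC: ester, 1 C=O (running total 1).
CH(OCOCH3): ester, 1 C=O (running total 2).
CH2CONHCH2: amide, 1 C=O (running total 3).
CH(COCH3): ketone, 1 C=O (running total 4).
CH(COCH3): ketone, 1 C=O (running total 5).
CH(CHO): aldehyde, 1 C=O (running total 6).
CH2CONHCH2: amide, 1 C=O (running total 7).

7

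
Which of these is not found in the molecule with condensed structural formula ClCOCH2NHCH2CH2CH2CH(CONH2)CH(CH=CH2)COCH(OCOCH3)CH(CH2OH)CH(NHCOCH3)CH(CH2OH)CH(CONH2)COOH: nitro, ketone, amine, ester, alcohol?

nitro

ketone: present (CO — –C(=O)– with carbon on both sides → ketone).
alcohol: present (CH(CH2OH) — pendant –CH2OH on an sp³ backbone C → alcohol).
ester: present (CH(OCOCH3) — pendant –OC(=O)CH3: an acyloxy group → ester).
amine: present (CH2NHCH2 — C–N–C with sp³ carbons and no adjacent C=O → amine (secondary)).
nitro: no segment matches this pattern.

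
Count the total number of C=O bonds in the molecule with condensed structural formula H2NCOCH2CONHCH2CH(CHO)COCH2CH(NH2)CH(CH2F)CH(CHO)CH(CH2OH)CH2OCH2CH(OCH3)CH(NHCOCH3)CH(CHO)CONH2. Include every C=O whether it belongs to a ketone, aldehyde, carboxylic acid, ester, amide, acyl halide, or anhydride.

8

H2NCO: amide, 1 C=O (running total 1).
CH2CONHCH2: amide, 1 C=O (running total 2).
CH(CHO): aldehyde, 1 C=O (running total 3).
CO: ketone, 1 C=O (running total 4).
CH(CHO): aldehyde, 1 C=O (running total 5).
CH(NHCOCH3): amide, 1 C=O (running total 6).
CH(CHO): aldehyde, 1 C=O (running total 7).
CONH2: amide, 1 C=O (running total 8).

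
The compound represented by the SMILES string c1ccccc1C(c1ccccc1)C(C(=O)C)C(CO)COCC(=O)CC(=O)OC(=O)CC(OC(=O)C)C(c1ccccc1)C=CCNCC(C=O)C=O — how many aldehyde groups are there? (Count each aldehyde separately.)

2

Working along the chain:
  C6H5: C6H5– phenyl ring → arene.
  CH(C6H5): pendant –C6H5: benzene ring → arene.
  CH(COCH3): pendant –COCH3: carbonyl C bonded to two carbons → ketone.
  CH(CH2OH): pendant –CH2OH on an sp³ backbone C → alcohol.
  CH2OCH2: C–O–C with sp³ carbons on both sides and no adjacent C=O → ether.
  CO: –C(=O)– with carbon on both sides → ketone.
  CH2CO-O-COCH2: two acyl groups sharing one oxygen, –C(=O)–O–C(=O)– → anhydride.
  CH(OCOCH3): pendant –OC(=O)CH3: an acyloxy group → ester.
  CH(C6H5): pendant –C6H5: benzene ring → arene.
  CH=CH: C=C double bond → alkene.
  CH2NHCH2: C–N–C with sp³ carbons and no adjacent C=O → amine (secondary).
  CH(CHO): pendant –CHO: carbonyl C bonded to C and H → aldehyde.
  CHO: terminal –CHO: carbonyl C bonded to H and C → aldehyde.
Aldehyde appears at: CH(CHO), CHO → 2.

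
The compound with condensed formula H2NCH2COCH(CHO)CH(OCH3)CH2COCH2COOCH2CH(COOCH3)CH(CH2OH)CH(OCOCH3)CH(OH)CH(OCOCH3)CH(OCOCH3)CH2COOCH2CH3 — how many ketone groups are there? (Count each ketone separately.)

2

–NH2 on an sp³ carbon with no adjacent C=O → amine.
–C(=O)– with carbon on both sides → ketone.
pendant –CHO: carbonyl C bonded to C and H → aldehyde.
pendant –OCH3: C–O–C with sp³ C, no adjacent C=O → ether.
–C(=O)– with carbon on both sides → ketone.
–C(=O)–O–C with C on the carbonyl side → ester.
pendant –COOCH3: carbonyl C bonded to C and –OCH3 → ester.
pendant –CH2OH on an sp³ backbone C → alcohol.
pendant –OC(=O)CH3: an acyloxy group → ester.
–OH on an sp³ carbon → alcohol (secondary).
pendant –OC(=O)CH3: an acyloxy group → ester.
pendant –OC(=O)CH3: an acyloxy group → ester.
–C(=O)–O–C with C on the carbonyl side → ester.
Ketone appears at: CO, CO → 2.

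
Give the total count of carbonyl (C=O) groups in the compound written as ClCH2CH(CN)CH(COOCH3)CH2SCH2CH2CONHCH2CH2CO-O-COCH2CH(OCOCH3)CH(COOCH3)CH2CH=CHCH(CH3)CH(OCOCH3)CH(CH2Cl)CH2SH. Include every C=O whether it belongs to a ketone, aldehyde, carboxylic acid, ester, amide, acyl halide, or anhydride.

7

CH(COOCH3): ester, 1 C=O (running total 1).
CH2CONHCH2: amide, 1 C=O (running total 2).
CH2CO-O-COCH2: anhydride, 2 C=O (running total 4).
CH(OCOCH3): ester, 1 C=O (running total 5).
CH(COOCH3): ester, 1 C=O (running total 6).
CH(OCOCH3): ester, 1 C=O (running total 7).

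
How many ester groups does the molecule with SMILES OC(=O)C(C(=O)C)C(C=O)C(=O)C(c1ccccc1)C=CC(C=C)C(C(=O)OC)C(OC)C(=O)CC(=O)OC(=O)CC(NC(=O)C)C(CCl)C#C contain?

Taking each segment in turn:
  HOOC: –COOH: carbonyl C bonded to –OH and C → carboxylic acid (the –OH is not a separate alcohol).
  CH(COCH3): pendant –COCH3: carbonyl C bonded to two carbons → ketone.
  CH(CHO): pendant –CHO: carbonyl C bonded to C and H → aldehyde.
  CO: –C(=O)– with carbon on both sides → ketone.
  CH(C6H5): pendant –C6H5: benzene ring → arene.
  CH=CH: C=C double bond → alkene.
  CH(CH=CH2): pendant –CH=CH2: C=C double bond → alkene.
  CH(COOCH3): pendant –COOCH3: carbonyl C bonded to C and –OCH3 → ester.
  CH(OCH3): pendant –OCH3: C–O–C with sp³ C, no adjacent C=O → ether.
  CO: –C(=O)– with carbon on both sides → ketone.
  CH2CO-O-COCH2: two acyl groups sharing one oxygen, –C(=O)–O–C(=O)– → anhydride.
  CH(NHCOCH3): pendant –NHC(=O)CH3: N bonded to a carbonyl → amide (not amine).
  CH(CH2Cl): pendant –CH2X: halogen on sp³ carbon → alkyl halide.
  C≡CH: C≡C triple bond → alkyne.
Ester appears at: CH(COOCH3) → 1.

1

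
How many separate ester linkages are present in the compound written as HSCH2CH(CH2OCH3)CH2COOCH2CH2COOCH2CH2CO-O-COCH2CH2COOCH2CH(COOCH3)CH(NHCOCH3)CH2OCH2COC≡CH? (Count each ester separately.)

Working along the chain:
  HSCH2: –SH on an sp³ carbon → thiol.
  CH(CH2OCH3): pendant –CH2OCH3: C–O–C linkage → ether.
  CH2COOCH2: –C(=O)–O–C with C on the carbonyl side → ester.
  CH2COOCH2: –C(=O)–O–C with C on the carbonyl side → ester.
  CH2CO-O-COCH2: two acyl groups sharing one oxygen, –C(=O)–O–C(=O)– → anhydride.
  CH2COOCH2: –C(=O)–O–C with C on the carbonyl side → ester.
  CH(COOCH3): pendant –COOCH3: carbonyl C bonded to C and –OCH3 → ester.
  CH(NHCOCH3): pendant –NHC(=O)CH3: N bonded to a carbonyl → amide (not amine).
  CH2OCH2: C–O–C with sp³ carbons on both sides and no adjacent C=O → ether.
  CO: –C(=O)– with carbon on both sides → ketone.
  C≡CH: C≡C triple bond → alkyne.
Ester appears at: CH2COOCH2, CH2COOCH2, CH2COOCH2, CH(COOCH3) → 4.

4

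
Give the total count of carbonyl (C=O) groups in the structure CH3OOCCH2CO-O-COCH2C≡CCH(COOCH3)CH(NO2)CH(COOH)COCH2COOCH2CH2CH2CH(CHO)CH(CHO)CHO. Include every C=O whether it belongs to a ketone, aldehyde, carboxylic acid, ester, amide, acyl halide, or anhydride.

10

CH3OOC: ester, 1 C=O (running total 1).
CH2CO-O-COCH2: anhydride, 2 C=O (running total 3).
CH(COOCH3): ester, 1 C=O (running total 4).
CH(COOH): carboxylic acid, 1 C=O (running total 5).
CO: ketone, 1 C=O (running total 6).
CH2COOCH2: ester, 1 C=O (running total 7).
CH(CHO): aldehyde, 1 C=O (running total 8).
CH(CHO): aldehyde, 1 C=O (running total 9).
CHO: aldehyde, 1 C=O (running total 10).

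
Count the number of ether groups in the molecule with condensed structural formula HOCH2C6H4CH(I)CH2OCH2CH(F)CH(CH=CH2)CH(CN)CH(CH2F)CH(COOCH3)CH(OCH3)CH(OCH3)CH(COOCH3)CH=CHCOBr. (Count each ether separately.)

Reading the structure from left to right:
  HOCH2: HO– on an sp³ carbon → alcohol.
  C6H4: para-disubstituted benzene ring → arene.
  CH(I): halogen on an sp³ carbon → alkyl halide.
  CH2OCH2: C–O–C with sp³ carbons on both sides and no adjacent C=O → ether.
  CH(F): halogen on an sp³ carbon → alkyl halide.
  CH(CH=CH2): pendant –CH=CH2: C=C double bond → alkene.
  CH(CN): pendant –C≡N: nitrile.
  CH(CH2F): pendant –CH2X: halogen on sp³ carbon → alkyl halide.
  CH(COOCH3): pendant –COOCH3: carbonyl C bonded to C and –OCH3 → ester.
  CH(OCH3): pendant –OCH3: C–O–C with sp³ C, no adjacent C=O → ether.
  CH(OCH3): pendant –OCH3: C–O–C with sp³ C, no adjacent C=O → ether.
  CH(COOCH3): pendant –COOCH3: carbonyl C bonded to C and –OCH3 → ester.
  CH=CH: C=C double bond → alkene.
  COBr: –C(=O)Br: carbonyl C bonded to C and to a halogen → acyl halide (not alkyl halide).
Ether appears at: CH2OCH2, CH(OCH3), CH(OCH3) → 3.

3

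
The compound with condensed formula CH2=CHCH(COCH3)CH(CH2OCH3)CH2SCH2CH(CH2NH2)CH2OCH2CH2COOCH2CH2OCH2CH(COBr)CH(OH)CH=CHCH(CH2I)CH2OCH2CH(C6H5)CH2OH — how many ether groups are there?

Reading the structure from left to right:
  CH2=CH: C=C double bond → alkene.
  CH(COCH3): pendant –COCH3: carbonyl C bonded to two carbons → ketone.
  CH(CH2OCH3): pendant –CH2OCH3: C–O–C linkage → ether.
  CH2SCH2: C–S–C linkage → sulfide (thioether).
  CH(CH2NH2): pendant –CH2NH2: N on sp³ C, no adjacent C=O → amine.
  CH2OCH2: C–O–C with sp³ carbons on both sides and no adjacent C=O → ether.
  CH2COOCH2: –C(=O)–O–C with C on the carbonyl side → ester.
  CH2OCH2: C–O–C with sp³ carbons on both sides and no adjacent C=O → ether.
  CH(COBr): pendant –C(=O)X: carbonyl C bonded to C and halogen → acyl halide.
  CH(OH): –OH on an sp³ carbon → alcohol (secondary).
  CH=CH: C=C double bond → alkene.
  CH(CH2I): pendant –CH2X: halogen on sp³ carbon → alkyl halide.
  CH2OCH2: C–O–C with sp³ carbons on both sides and no adjacent C=O → ether.
  CH(C6H5): pendant –C6H5: benzene ring → arene.
  CH2OH: –OH on an sp³ carbon → alcohol.
Ether appears at: CH(CH2OCH3), CH2OCH2, CH2OCH2, CH2OCH2 → 4.

4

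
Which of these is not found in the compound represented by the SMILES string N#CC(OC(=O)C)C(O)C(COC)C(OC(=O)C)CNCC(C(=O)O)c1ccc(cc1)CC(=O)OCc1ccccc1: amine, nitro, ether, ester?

nitro

amine: present (CH2NHCH2 — C–N–C with sp³ carbons and no adjacent C=O → amine (secondary)).
ester: present (CH(OCOCH3) — pendant –OC(=O)CH3: an acyloxy group → ester).
ether: present (CH(CH2OCH3) — pendant –CH2OCH3: C–O–C linkage → ether).
nitro: no segment matches this pattern.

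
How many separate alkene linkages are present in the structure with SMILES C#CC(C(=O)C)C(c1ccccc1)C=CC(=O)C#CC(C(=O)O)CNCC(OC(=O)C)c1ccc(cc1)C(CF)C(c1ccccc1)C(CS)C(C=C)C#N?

2

C≡C triple bond → alkyne.
pendant –COCH3: carbonyl C bonded to two carbons → ketone.
pendant –C6H5: benzene ring → arene.
C=C double bond → alkene.
–C(=O)– with carbon on both sides → ketone.
C≡C triple bond → alkyne.
pendant –COOH: carbonyl C bonded to C and –OH → carboxylic acid.
C–N–C with sp³ carbons and no adjacent C=O → amine (secondary).
pendant –OC(=O)CH3: an acyloxy group → ester.
para-disubstituted benzene ring → arene.
pendant –CH2X: halogen on sp³ carbon → alkyl halide.
pendant –C6H5: benzene ring → arene.
pendant –CH2SH → thiol.
pendant –CH=CH2: C=C double bond → alkene.
–C≡N: carbon triple-bonded to nitrogen → nitrile.
Alkene appears at: CH=CH, CH(CH=CH2) → 2.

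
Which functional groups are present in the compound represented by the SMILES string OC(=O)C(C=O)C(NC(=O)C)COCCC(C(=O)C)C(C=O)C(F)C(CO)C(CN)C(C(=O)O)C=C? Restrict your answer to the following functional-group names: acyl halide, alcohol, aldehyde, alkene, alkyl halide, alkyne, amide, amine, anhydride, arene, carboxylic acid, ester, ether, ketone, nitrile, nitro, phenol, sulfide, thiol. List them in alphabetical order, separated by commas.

Reading the structure from left to right:
  HOOC: –COOH: carbonyl C bonded to –OH and C → carboxylic acid (the –OH is not a separate alcohol).
  CH(CHO): pendant –CHO: carbonyl C bonded to C and H → aldehyde.
  CH(NHCOCH3): pendant –NHC(=O)CH3: N bonded to a carbonyl → amide (not amine).
  CH2OCH2: C–O–C with sp³ carbons on both sides and no adjacent C=O → ether.
  CH(COCH3): pendant –COCH3: carbonyl C bonded to two carbons → ketone.
  CH(CHO): pendant –CHO: carbonyl C bonded to C and H → aldehyde.
  CH(F): halogen on an sp³ carbon → alkyl halide.
  CH(CH2OH): pendant –CH2OH on an sp³ backbone C → alcohol.
  CH(CH2NH2): pendant –CH2NH2: N on sp³ C, no adjacent C=O → amine.
  CH(COOH): pendant –COOH: carbonyl C bonded to C and –OH → carboxylic acid.
  CH=CH2: C=C double bond → alkene.

alcohol, aldehyde, alkene, alkyl halide, amide, amine, carboxylic acid, ether, ketone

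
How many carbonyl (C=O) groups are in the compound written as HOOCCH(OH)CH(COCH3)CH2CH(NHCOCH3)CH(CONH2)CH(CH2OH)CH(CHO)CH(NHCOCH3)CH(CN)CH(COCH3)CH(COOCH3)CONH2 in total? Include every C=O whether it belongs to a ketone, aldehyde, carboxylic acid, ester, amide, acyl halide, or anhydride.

HOOC: carboxylic acid, 1 C=O (running total 1).
CH(COCH3): ketone, 1 C=O (running total 2).
CH(NHCOCH3): amide, 1 C=O (running total 3).
CH(CONH2): amide, 1 C=O (running total 4).
CH(CHO): aldehyde, 1 C=O (running total 5).
CH(NHCOCH3): amide, 1 C=O (running total 6).
CH(COCH3): ketone, 1 C=O (running total 7).
CH(COOCH3): ester, 1 C=O (running total 8).
CONH2: amide, 1 C=O (running total 9).

9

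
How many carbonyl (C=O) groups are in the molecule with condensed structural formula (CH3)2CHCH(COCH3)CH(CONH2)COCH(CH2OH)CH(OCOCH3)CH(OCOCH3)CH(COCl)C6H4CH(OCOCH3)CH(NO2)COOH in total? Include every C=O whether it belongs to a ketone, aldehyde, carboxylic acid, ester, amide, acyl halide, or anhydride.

CH(COCH3): ketone, 1 C=O (running total 1).
CH(CONH2): amide, 1 C=O (running total 2).
CO: ketone, 1 C=O (running total 3).
CH(OCOCH3): ester, 1 C=O (running total 4).
CH(OCOCH3): ester, 1 C=O (running total 5).
CH(COCl): acyl halide, 1 C=O (running total 6).
CH(OCOCH3): ester, 1 C=O (running total 7).
COOH: carboxylic acid, 1 C=O (running total 8).

8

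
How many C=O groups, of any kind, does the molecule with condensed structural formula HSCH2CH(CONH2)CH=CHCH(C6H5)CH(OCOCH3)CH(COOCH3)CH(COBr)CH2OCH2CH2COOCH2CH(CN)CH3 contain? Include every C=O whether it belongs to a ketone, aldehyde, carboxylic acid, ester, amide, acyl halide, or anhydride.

CH(CONH2): amide, 1 C=O (running total 1).
CH(OCOCH3): ester, 1 C=O (running total 2).
CH(COOCH3): ester, 1 C=O (running total 3).
CH(COBr): acyl halide, 1 C=O (running total 4).
CH2COOCH2: ester, 1 C=O (running total 5).

5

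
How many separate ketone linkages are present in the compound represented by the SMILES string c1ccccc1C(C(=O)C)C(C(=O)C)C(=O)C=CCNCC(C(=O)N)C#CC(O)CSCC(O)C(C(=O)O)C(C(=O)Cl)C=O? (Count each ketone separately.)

Taking each segment in turn:
  C6H5: C6H5– phenyl ring → arene.
  CH(COCH3): pendant –COCH3: carbonyl C bonded to two carbons → ketone.
  CH(COCH3): pendant –COCH3: carbonyl C bonded to two carbons → ketone.
  CO: –C(=O)– with carbon on both sides → ketone.
  CH=CH: C=C double bond → alkene.
  CH2NHCH2: C–N–C with sp³ carbons and no adjacent C=O → amine (secondary).
  CH(CONH2): pendant –CONH2: carbonyl C bonded to C and N → amide.
  C≡C: C≡C triple bond → alkyne.
  CH(OH): –OH on an sp³ carbon → alcohol (secondary).
  CH2SCH2: C–S–C linkage → sulfide (thioether).
  CH(OH): –OH on an sp³ carbon → alcohol (secondary).
  CH(COOH): pendant –COOH: carbonyl C bonded to C and –OH → carboxylic acid.
  CH(COCl): pendant –C(=O)X: carbonyl C bonded to C and halogen → acyl halide.
  CHO: terminal –CHO: carbonyl C bonded to H and C → aldehyde.
Ketone appears at: CH(COCH3), CH(COCH3), CO → 3.

3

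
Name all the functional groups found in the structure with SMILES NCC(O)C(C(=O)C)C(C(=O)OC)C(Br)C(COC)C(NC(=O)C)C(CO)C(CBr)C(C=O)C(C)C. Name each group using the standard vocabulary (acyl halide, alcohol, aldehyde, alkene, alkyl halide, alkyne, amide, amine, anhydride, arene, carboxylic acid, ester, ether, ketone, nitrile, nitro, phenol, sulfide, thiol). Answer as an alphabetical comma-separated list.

alcohol, aldehyde, alkyl halide, amide, amine, ester, ether, ketone

Working along the chain:
  H2NCH2: –NH2 on an sp³ carbon with no adjacent C=O → amine.
  CH(OH): –OH on an sp³ carbon → alcohol (secondary).
  CH(COCH3): pendant –COCH3: carbonyl C bonded to two carbons → ketone.
  CH(COOCH3): pendant –COOCH3: carbonyl C bonded to C and –OCH3 → ester.
  CH(Br): halogen on an sp³ carbon → alkyl halide.
  CH(CH2OCH3): pendant –CH2OCH3: C–O–C linkage → ether.
  CH(NHCOCH3): pendant –NHC(=O)CH3: N bonded to a carbonyl → amide (not amine).
  CH(CH2OH): pendant –CH2OH on an sp³ backbone C → alcohol.
  CH(CH2Br): pendant –CH2X: halogen on sp³ carbon → alkyl halide.
  CH(CHO): pendant –CHO: carbonyl C bonded to C and H → aldehyde.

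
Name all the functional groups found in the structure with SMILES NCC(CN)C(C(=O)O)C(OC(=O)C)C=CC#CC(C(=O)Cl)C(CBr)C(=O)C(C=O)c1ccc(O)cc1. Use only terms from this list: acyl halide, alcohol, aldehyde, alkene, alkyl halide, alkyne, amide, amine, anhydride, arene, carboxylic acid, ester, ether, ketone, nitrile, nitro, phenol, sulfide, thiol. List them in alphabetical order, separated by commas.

Reading the structure from left to right:
  H2NCH2: –NH2 on an sp³ carbon with no adjacent C=O → amine.
  CH(CH2NH2): pendant –CH2NH2: N on sp³ C, no adjacent C=O → amine.
  CH(COOH): pendant –COOH: carbonyl C bonded to C and –OH → carboxylic acid.
  CH(OCOCH3): pendant –OC(=O)CH3: an acyloxy group → ester.
  CH=CH: C=C double bond → alkene.
  C≡C: C≡C triple bond → alkyne.
  CH(COCl): pendant –C(=O)X: carbonyl C bonded to C and halogen → acyl halide.
  CH(CH2Br): pendant –CH2X: halogen on sp³ carbon → alkyl halide.
  CO: –C(=O)– with carbon on both sides → ketone.
  CH(CHO): pendant –CHO: carbonyl C bonded to C and H → aldehyde.
  C6H4OH: –OH attached directly to an aromatic ring → phenol (not alcohol); the ring itself is an arene.

acyl halide, aldehyde, alkene, alkyl halide, alkyne, amine, arene, carboxylic acid, ester, ketone, phenol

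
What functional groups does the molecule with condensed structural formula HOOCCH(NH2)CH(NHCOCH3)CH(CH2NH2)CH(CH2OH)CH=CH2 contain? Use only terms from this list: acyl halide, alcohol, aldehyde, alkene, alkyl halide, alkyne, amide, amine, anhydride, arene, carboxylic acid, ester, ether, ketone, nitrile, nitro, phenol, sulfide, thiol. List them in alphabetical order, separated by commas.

–COOH: carbonyl C bonded to –OH and C → carboxylic acid (the –OH is not a separate alcohol).
–NH2 on an sp³ carbon with no adjacent C=O → amine.
pendant –NHC(=O)CH3: N bonded to a carbonyl → amide (not amine).
pendant –CH2NH2: N on sp³ C, no adjacent C=O → amine.
pendant –CH2OH on an sp³ backbone C → alcohol.
C=C double bond → alkene.

alcohol, alkene, amide, amine, carboxylic acid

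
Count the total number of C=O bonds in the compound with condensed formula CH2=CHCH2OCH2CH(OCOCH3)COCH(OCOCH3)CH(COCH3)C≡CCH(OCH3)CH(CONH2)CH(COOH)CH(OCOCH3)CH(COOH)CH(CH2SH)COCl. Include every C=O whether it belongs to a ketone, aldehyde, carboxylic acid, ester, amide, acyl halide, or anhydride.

9

CH(OCOCH3): ester, 1 C=O (running total 1).
CO: ketone, 1 C=O (running total 2).
CH(OCOCH3): ester, 1 C=O (running total 3).
CH(COCH3): ketone, 1 C=O (running total 4).
CH(CONH2): amide, 1 C=O (running total 5).
CH(COOH): carboxylic acid, 1 C=O (running total 6).
CH(OCOCH3): ester, 1 C=O (running total 7).
CH(COOH): carboxylic acid, 1 C=O (running total 8).
COCl: acyl halide, 1 C=O (running total 9).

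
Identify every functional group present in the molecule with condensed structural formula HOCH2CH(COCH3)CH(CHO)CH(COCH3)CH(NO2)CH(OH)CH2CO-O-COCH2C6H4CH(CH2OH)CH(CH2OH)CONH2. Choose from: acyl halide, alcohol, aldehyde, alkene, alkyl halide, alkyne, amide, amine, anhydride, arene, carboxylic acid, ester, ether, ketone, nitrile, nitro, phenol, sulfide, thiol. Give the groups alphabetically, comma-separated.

alcohol, aldehyde, amide, anhydride, arene, ketone, nitro

Taking each segment in turn:
  HOCH2: HO– on an sp³ carbon → alcohol.
  CH(COCH3): pendant –COCH3: carbonyl C bonded to two carbons → ketone.
  CH(CHO): pendant –CHO: carbonyl C bonded to C and H → aldehyde.
  CH(COCH3): pendant –COCH3: carbonyl C bonded to two carbons → ketone.
  CH(NO2): –NO2 on an sp³ carbon → nitro (the N=O is not a carbonyl).
  CH(OH): –OH on an sp³ carbon → alcohol (secondary).
  CH2CO-O-COCH2: two acyl groups sharing one oxygen, –C(=O)–O–C(=O)– → anhydride.
  C6H4: para-disubstituted benzene ring → arene.
  CH(CH2OH): pendant –CH2OH on an sp³ backbone C → alcohol.
  CH(CH2OH): pendant –CH2OH on an sp³ backbone C → alcohol.
  CONH2: –C(=O)NH2: carbonyl C bonded to C and to N → amide (the N is not a separate amine).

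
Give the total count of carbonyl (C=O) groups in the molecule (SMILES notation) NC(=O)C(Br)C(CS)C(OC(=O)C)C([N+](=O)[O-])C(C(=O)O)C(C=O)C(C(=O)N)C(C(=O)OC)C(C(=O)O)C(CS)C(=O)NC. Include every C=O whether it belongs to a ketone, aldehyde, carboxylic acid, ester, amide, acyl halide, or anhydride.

H2NCO: amide, 1 C=O (running total 1).
CH(OCOCH3): ester, 1 C=O (running total 2).
CH(COOH): carboxylic acid, 1 C=O (running total 3).
CH(CHO): aldehyde, 1 C=O (running total 4).
CH(CONH2): amide, 1 C=O (running total 5).
CH(COOCH3): ester, 1 C=O (running total 6).
CH(COOH): carboxylic acid, 1 C=O (running total 7).
CONHCH3: amide, 1 C=O (running total 8).

8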